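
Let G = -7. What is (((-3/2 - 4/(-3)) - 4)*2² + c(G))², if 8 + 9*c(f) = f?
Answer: 3025/9 ≈ 336.11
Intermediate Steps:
c(f) = -8/9 + f/9
(((-3/2 - 4/(-3)) - 4)*2² + c(G))² = (((-3/2 - 4/(-3)) - 4)*2² + (-8/9 + (⅑)*(-7)))² = (((-3*½ - 4*(-⅓)) - 4)*4 + (-8/9 - 7/9))² = (((-3/2 + 4/3) - 4)*4 - 5/3)² = ((-⅙ - 4)*4 - 5/3)² = (-25/6*4 - 5/3)² = (-50/3 - 5/3)² = (-55/3)² = 3025/9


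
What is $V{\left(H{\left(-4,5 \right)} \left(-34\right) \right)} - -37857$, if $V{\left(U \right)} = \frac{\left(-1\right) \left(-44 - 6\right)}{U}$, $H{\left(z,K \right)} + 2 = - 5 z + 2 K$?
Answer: $\frac{18019907}{476} \approx 37857.0$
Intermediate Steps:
$H{\left(z,K \right)} = -2 - 5 z + 2 K$ ($H{\left(z,K \right)} = -2 + \left(- 5 z + 2 K\right) = -2 - 5 z + 2 K$)
$V{\left(U \right)} = \frac{50}{U}$ ($V{\left(U \right)} = \frac{\left(-1\right) \left(-44 - 6\right)}{U} = \frac{\left(-1\right) \left(-50\right)}{U} = \frac{50}{U}$)
$V{\left(H{\left(-4,5 \right)} \left(-34\right) \right)} - -37857 = \frac{50}{\left(-2 - -20 + 2 \cdot 5\right) \left(-34\right)} - -37857 = \frac{50}{\left(-2 + 20 + 10\right) \left(-34\right)} + 37857 = \frac{50}{28 \left(-34\right)} + 37857 = \frac{50}{-952} + 37857 = 50 \left(- \frac{1}{952}\right) + 37857 = - \frac{25}{476} + 37857 = \frac{18019907}{476}$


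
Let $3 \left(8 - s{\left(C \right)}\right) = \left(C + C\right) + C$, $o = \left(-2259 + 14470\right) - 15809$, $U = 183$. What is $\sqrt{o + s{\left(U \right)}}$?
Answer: $7 i \sqrt{77} \approx 61.425 i$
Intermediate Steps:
$o = -3598$ ($o = 12211 - 15809 = -3598$)
$s{\left(C \right)} = 8 - C$ ($s{\left(C \right)} = 8 - \frac{\left(C + C\right) + C}{3} = 8 - \frac{2 C + C}{3} = 8 - \frac{3 C}{3} = 8 - C$)
$\sqrt{o + s{\left(U \right)}} = \sqrt{-3598 + \left(8 - 183\right)} = \sqrt{-3598 - 175} = \sqrt{-3773} = 7 i \sqrt{77}$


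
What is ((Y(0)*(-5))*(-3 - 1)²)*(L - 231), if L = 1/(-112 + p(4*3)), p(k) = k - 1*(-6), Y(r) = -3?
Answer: -2605800/47 ≈ -55443.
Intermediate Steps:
p(k) = 6 + k (p(k) = k + 6 = 6 + k)
L = -1/94 (L = 1/(-112 + (6 + 4*3)) = 1/(-112 + (6 + 12)) = 1/(-112 + 18) = 1/(-94) = -1/94 ≈ -0.010638)
((Y(0)*(-5))*(-3 - 1)²)*(L - 231) = ((-3*(-5))*(-3 - 1)²)*(-1/94 - 231) = (15*(-4)²)*(-21715/94) = (15*16)*(-21715/94) = 240*(-21715/94) = -2605800/47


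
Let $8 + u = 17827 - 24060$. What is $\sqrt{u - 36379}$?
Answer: $2 i \sqrt{10655} \approx 206.45 i$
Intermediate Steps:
$u = -6241$ ($u = -8 + \left(17827 - 24060\right) = -8 - 6233 = -6241$)
$\sqrt{u - 36379} = \sqrt{-6241 - 36379} = \sqrt{-42620} = 2 i \sqrt{10655}$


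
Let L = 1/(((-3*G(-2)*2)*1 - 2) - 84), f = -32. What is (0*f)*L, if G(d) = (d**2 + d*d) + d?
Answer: 0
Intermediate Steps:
G(d) = d + 2*d**2 (G(d) = (d**2 + d**2) + d = 2*d**2 + d = d + 2*d**2)
L = -1/122 (L = 1/(((-(-6)*(1 + 2*(-2))*2)*1 - 2) - 84) = 1/(((-(-6)*(1 - 4)*2)*1 - 2) - 84) = 1/(((-(-6)*(-3)*2)*1 - 2) - 84) = 1/(((-3*6*2)*1 - 2) - 84) = 1/((-18*2*1 - 2) - 84) = 1/((-36*1 - 2) - 84) = 1/((-36 - 2) - 84) = 1/(-38 - 84) = 1/(-122) = -1/122 ≈ -0.0081967)
(0*f)*L = (0*(-32))*(-1/122) = 0*(-1/122) = 0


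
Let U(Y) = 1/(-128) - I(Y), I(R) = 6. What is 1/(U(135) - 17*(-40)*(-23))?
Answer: -128/2002689 ≈ -6.3914e-5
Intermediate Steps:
U(Y) = -769/128 (U(Y) = 1/(-128) - 1*6 = -1/128 - 6 = -769/128)
1/(U(135) - 17*(-40)*(-23)) = 1/(-769/128 - 17*(-40)*(-23)) = 1/(-769/128 + 680*(-23)) = 1/(-769/128 - 15640) = 1/(-2002689/128) = -128/2002689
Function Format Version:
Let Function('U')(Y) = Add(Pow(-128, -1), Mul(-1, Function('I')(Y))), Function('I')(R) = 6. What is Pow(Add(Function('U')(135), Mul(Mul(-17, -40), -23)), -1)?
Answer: Rational(-128, 2002689) ≈ -6.3914e-5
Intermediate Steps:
Function('U')(Y) = Rational(-769, 128) (Function('U')(Y) = Add(Pow(-128, -1), Mul(-1, 6)) = Add(Rational(-1, 128), -6) = Rational(-769, 128))
Pow(Add(Function('U')(135), Mul(Mul(-17, -40), -23)), -1) = Pow(Add(Rational(-769, 128), Mul(Mul(-17, -40), -23)), -1) = Pow(Add(Rational(-769, 128), Mul(680, -23)), -1) = Pow(Add(Rational(-769, 128), -15640), -1) = Pow(Rational(-2002689, 128), -1) = Rational(-128, 2002689)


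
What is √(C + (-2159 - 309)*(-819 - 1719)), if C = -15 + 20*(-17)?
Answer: √6263429 ≈ 2502.7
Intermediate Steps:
C = -355 (C = -15 - 340 = -355)
√(C + (-2159 - 309)*(-819 - 1719)) = √(-355 + (-2159 - 309)*(-819 - 1719)) = √(-355 - 2468*(-2538)) = √(-355 + 6263784) = √6263429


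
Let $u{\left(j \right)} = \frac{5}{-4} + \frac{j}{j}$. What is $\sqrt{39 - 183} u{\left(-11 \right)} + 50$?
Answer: $50 - 3 i \approx 50.0 - 3.0 i$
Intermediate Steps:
$u{\left(j \right)} = - \frac{1}{4}$ ($u{\left(j \right)} = 5 \left(- \frac{1}{4}\right) + 1 = - \frac{5}{4} + 1 = - \frac{1}{4}$)
$\sqrt{39 - 183} u{\left(-11 \right)} + 50 = \sqrt{39 - 183} \left(- \frac{1}{4}\right) + 50 = \sqrt{-144} \left(- \frac{1}{4}\right) + 50 = 12 i \left(- \frac{1}{4}\right) + 50 = - 3 i + 50 = 50 - 3 i$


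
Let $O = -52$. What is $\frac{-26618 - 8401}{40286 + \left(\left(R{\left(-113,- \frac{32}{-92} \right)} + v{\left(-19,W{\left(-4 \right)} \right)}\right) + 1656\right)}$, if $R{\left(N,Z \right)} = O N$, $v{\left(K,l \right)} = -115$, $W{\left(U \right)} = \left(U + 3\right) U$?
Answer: $- \frac{11673}{15901} \approx -0.73411$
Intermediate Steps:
$W{\left(U \right)} = U \left(3 + U\right)$ ($W{\left(U \right)} = \left(3 + U\right) U = U \left(3 + U\right)$)
$R{\left(N,Z \right)} = - 52 N$
$\frac{-26618 - 8401}{40286 + \left(\left(R{\left(-113,- \frac{32}{-92} \right)} + v{\left(-19,W{\left(-4 \right)} \right)}\right) + 1656\right)} = \frac{-26618 - 8401}{40286 + \left(\left(\left(-52\right) \left(-113\right) - 115\right) + 1656\right)} = - \frac{35019}{40286 + \left(\left(5876 - 115\right) + 1656\right)} = - \frac{35019}{40286 + \left(5761 + 1656\right)} = - \frac{35019}{40286 + 7417} = - \frac{35019}{47703} = \left(-35019\right) \frac{1}{47703} = - \frac{11673}{15901}$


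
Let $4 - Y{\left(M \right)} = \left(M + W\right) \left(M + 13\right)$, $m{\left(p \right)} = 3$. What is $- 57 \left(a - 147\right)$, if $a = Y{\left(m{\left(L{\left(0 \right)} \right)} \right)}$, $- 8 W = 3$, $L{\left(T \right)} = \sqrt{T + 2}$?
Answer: $10545$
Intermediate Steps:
$L{\left(T \right)} = \sqrt{2 + T}$
$W = - \frac{3}{8}$ ($W = \left(- \frac{1}{8}\right) 3 = - \frac{3}{8} \approx -0.375$)
$Y{\left(M \right)} = 4 - \left(13 + M\right) \left(- \frac{3}{8} + M\right)$ ($Y{\left(M \right)} = 4 - \left(M - \frac{3}{8}\right) \left(M + 13\right) = 4 - \left(- \frac{3}{8} + M\right) \left(13 + M\right) = 4 - \left(13 + M\right) \left(- \frac{3}{8} + M\right)$)
$a = -38$ ($a = \frac{71}{8} - 3^{2} - \frac{303}{8} = \frac{71}{8} - 9 - \frac{303}{8} = -38$)
$- 57 \left(a - 147\right) = - 57 \left(-38 - 147\right) = \left(-57\right) \left(-185\right) = 10545$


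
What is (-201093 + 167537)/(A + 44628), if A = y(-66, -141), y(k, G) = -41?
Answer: -33556/44587 ≈ -0.75260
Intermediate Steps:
A = -41
(-201093 + 167537)/(A + 44628) = (-201093 + 167537)/(-41 + 44628) = -33556/44587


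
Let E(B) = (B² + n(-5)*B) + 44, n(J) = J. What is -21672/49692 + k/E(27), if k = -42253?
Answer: -6073169/91102 ≈ -66.663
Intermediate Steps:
E(B) = 44 + B² - 5*B (E(B) = (B² - 5*B) + 44 = 44 + B² - 5*B)
-21672/49692 + k/E(27) = -21672/49692 - 42253/(44 + 27² - 5*27) = -21672*1/49692 - 42253/(44 + 729 - 135) = -1806/4141 - 42253/638 = -1806/4141 - 42253*1/638 = -1806/4141 - 1457/22 = -6073169/91102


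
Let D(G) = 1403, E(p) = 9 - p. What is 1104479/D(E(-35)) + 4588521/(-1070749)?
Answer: 1176182089808/1502260847 ≈ 782.94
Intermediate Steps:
1104479/D(E(-35)) + 4588521/(-1070749) = 1104479/1403 + 4588521/(-1070749) = 1104479*(1/1403) + 4588521*(-1/1070749) = 1104479/1403 - 4588521/1070749 = 1176182089808/1502260847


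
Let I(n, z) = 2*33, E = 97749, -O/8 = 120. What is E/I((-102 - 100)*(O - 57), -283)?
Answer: 32583/22 ≈ 1481.0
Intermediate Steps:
O = -960 (O = -8*120 = -960)
I(n, z) = 66
E/I((-102 - 100)*(O - 57), -283) = 97749/66 = 97749*(1/66) = 32583/22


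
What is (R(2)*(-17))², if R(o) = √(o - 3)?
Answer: -289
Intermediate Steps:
R(o) = √(-3 + o)
(R(2)*(-17))² = (√(-3 + 2)*(-17))² = (√(-1)*(-17))² = (I*(-17))² = (-17*I)² = -289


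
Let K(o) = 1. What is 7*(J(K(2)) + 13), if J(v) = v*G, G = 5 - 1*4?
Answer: 98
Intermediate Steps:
G = 1 (G = 5 - 4 = 1)
J(v) = v (J(v) = v*1 = v)
7*(J(K(2)) + 13) = 7*(1 + 13) = 7*14 = 98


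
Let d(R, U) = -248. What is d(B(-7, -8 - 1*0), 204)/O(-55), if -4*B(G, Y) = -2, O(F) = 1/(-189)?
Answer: 46872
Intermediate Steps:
O(F) = -1/189
B(G, Y) = ½ (B(G, Y) = -¼*(-2) = ½)
d(B(-7, -8 - 1*0), 204)/O(-55) = -248/(-1/189) = -248*(-189) = 46872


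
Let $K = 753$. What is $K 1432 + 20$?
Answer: $1078316$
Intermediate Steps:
$K 1432 + 20 = 753 \cdot 1432 + 20 = 1078296 + 20 = 1078316$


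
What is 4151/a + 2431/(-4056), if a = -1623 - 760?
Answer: -1740733/743496 ≈ -2.3413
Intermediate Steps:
a = -2383
4151/a + 2431/(-4056) = 4151/(-2383) + 2431/(-4056) = 4151*(-1/2383) + 2431*(-1/4056) = -4151/2383 - 187/312 = -1740733/743496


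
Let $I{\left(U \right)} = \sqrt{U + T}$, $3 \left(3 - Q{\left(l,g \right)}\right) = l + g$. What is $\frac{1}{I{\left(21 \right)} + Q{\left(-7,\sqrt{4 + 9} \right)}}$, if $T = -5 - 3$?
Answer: $\frac{4}{17} - \frac{\sqrt{13}}{34} \approx 0.12925$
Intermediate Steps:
$T = -8$ ($T = -5 - 3 = -8$)
$Q{\left(l,g \right)} = 3 - \frac{g}{3} - \frac{l}{3}$ ($Q{\left(l,g \right)} = 3 - \frac{l + g}{3} = 3 - \frac{g + l}{3} = 3 - \left(\frac{g}{3} + \frac{l}{3}\right) = 3 - \frac{g}{3} - \frac{l}{3}$)
$I{\left(U \right)} = \sqrt{-8 + U}$ ($I{\left(U \right)} = \sqrt{U - 8} = \sqrt{-8 + U}$)
$\frac{1}{I{\left(21 \right)} + Q{\left(-7,\sqrt{4 + 9} \right)}} = \frac{1}{\sqrt{-8 + 21} - \left(- \frac{16}{3} + \frac{\sqrt{4 + 9}}{3}\right)} = \frac{1}{\sqrt{13} + \left(3 - \frac{\sqrt{13}}{3} + \frac{7}{3}\right)} = \frac{1}{\sqrt{13} + \left(\frac{16}{3} - \frac{\sqrt{13}}{3}\right)} = \frac{1}{\frac{16}{3} + \frac{2 \sqrt{13}}{3}}$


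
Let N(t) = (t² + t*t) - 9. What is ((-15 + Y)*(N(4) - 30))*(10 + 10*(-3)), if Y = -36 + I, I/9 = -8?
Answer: -17220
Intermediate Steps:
I = -72 (I = 9*(-8) = -72)
N(t) = -9 + 2*t² (N(t) = (t² + t²) - 9 = 2*t² - 9 = -9 + 2*t²)
Y = -108 (Y = -36 - 72 = -108)
((-15 + Y)*(N(4) - 30))*(10 + 10*(-3)) = ((-15 - 108)*((-9 + 2*4²) - 30))*(10 + 10*(-3)) = (-123*((-9 + 2*16) - 30))*(10 - 30) = -123*((-9 + 32) - 30)*(-20) = -123*(23 - 30)*(-20) = -123*(-7)*(-20) = 861*(-20) = -17220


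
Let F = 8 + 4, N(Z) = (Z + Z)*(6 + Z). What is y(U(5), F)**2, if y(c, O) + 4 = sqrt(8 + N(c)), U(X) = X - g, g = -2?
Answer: (4 - sqrt(190))**2 ≈ 95.728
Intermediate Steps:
U(X) = 2 + X (U(X) = X - 1*(-2) = X + 2 = 2 + X)
N(Z) = 2*Z*(6 + Z) (N(Z) = (2*Z)*(6 + Z) = 2*Z*(6 + Z))
F = 12
y(c, O) = -4 + sqrt(8 + 2*c*(6 + c))
y(U(5), F)**2 = (-4 + sqrt(2)*sqrt(4 + (2 + 5)*(6 + (2 + 5))))**2 = (-4 + sqrt(2)*sqrt(4 + 7*(6 + 7)))**2 = (-4 + sqrt(2)*sqrt(4 + 7*13))**2 = (-4 + sqrt(2)*sqrt(4 + 91))**2 = (-4 + sqrt(2)*sqrt(95))**2 = (-4 + sqrt(190))**2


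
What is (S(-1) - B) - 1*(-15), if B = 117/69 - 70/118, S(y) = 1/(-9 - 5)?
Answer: 262669/18998 ≈ 13.826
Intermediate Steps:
S(y) = -1/14 (S(y) = 1/(-14) = -1/14)
B = 1496/1357 (B = 117*(1/69) - 70*1/118 = 39/23 - 35/59 = 1496/1357 ≈ 1.1024)
(S(-1) - B) - 1*(-15) = (-1/14 - 1*1496/1357) - 1*(-15) = (-1/14 - 1496/1357) + 15 = -22301/18998 + 15 = 262669/18998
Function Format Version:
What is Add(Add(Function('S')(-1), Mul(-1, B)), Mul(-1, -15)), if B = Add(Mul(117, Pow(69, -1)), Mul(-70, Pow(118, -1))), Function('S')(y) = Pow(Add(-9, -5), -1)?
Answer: Rational(262669, 18998) ≈ 13.826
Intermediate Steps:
Function('S')(y) = Rational(-1, 14) (Function('S')(y) = Pow(-14, -1) = Rational(-1, 14))
B = Rational(1496, 1357) (B = Add(Mul(117, Rational(1, 69)), Mul(-70, Rational(1, 118))) = Add(Rational(39, 23), Rational(-35, 59)) = Rational(1496, 1357) ≈ 1.1024)
Add(Add(Function('S')(-1), Mul(-1, B)), Mul(-1, -15)) = Add(Add(Rational(-1, 14), Mul(-1, Rational(1496, 1357))), Mul(-1, -15)) = Add(Add(Rational(-1, 14), Rational(-1496, 1357)), 15) = Add(Rational(-22301, 18998), 15) = Rational(262669, 18998)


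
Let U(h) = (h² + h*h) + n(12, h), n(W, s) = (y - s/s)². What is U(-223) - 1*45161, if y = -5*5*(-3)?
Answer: 59773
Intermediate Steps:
y = 75 (y = -25*(-3) = 75)
n(W, s) = 5476 (n(W, s) = (75 - s/s)² = (75 - 1*1)² = (75 - 1)² = 74² = 5476)
U(h) = 5476 + 2*h² (U(h) = (h² + h*h) + 5476 = (h² + h²) + 5476 = 2*h² + 5476 = 5476 + 2*h²)
U(-223) - 1*45161 = (5476 + 2*(-223)²) - 1*45161 = (5476 + 2*49729) - 45161 = (5476 + 99458) - 45161 = 104934 - 45161 = 59773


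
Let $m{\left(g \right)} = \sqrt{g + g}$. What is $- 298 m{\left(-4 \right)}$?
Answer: $- 596 i \sqrt{2} \approx - 842.87 i$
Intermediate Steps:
$m{\left(g \right)} = \sqrt{2} \sqrt{g}$ ($m{\left(g \right)} = \sqrt{2 g} = \sqrt{2} \sqrt{g}$)
$- 298 m{\left(-4 \right)} = - 298 \sqrt{2} \sqrt{-4} = - 298 \sqrt{2} \cdot 2 i = - 298 \cdot 2 i \sqrt{2} = - 596 i \sqrt{2}$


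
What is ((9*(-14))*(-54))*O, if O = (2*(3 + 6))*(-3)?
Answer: -367416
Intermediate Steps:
O = -54 (O = (2*9)*(-3) = 18*(-3) = -54)
((9*(-14))*(-54))*O = ((9*(-14))*(-54))*(-54) = -126*(-54)*(-54) = 6804*(-54) = -367416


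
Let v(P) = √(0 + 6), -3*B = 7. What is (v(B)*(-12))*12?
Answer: -144*√6 ≈ -352.73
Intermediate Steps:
B = -7/3 (B = -⅓*7 = -7/3 ≈ -2.3333)
v(P) = √6
(v(B)*(-12))*12 = (√6*(-12))*12 = -12*√6*12 = -144*√6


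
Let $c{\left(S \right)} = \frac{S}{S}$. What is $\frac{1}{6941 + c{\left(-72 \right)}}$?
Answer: $\frac{1}{6942} \approx 0.00014405$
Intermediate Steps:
$c{\left(S \right)} = 1$
$\frac{1}{6941 + c{\left(-72 \right)}} = \frac{1}{6941 + 1} = \frac{1}{6942}$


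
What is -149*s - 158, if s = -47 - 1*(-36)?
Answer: 1481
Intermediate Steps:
s = -11 (s = -47 + 36 = -11)
-149*s - 158 = -149*(-11) - 158 = 1639 - 158 = 1481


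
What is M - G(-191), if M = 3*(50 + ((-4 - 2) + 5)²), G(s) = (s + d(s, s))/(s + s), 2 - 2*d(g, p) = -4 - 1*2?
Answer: 58259/382 ≈ 152.51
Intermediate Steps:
d(g, p) = 4 (d(g, p) = 1 - (-4 - 1*2)/2 = 1 - (-4 - 2)/2 = 1 - ½*(-6) = 1 + 3 = 4)
G(s) = (4 + s)/(2*s) (G(s) = (s + 4)/(s + s) = (4 + s)/((2*s)) = (4 + s)*(1/(2*s)) = (4 + s)/(2*s))
M = 153 (M = 3*(50 + (-6 + 5)²) = 3*(50 + (-1)²) = 3*(50 + 1) = 3*51 = 153)
M - G(-191) = 153 - (4 - 191)/(2*(-191)) = 153 - (-1)*(-187)/(2*191) = 153 - 1*187/382 = 153 - 187/382 = 58259/382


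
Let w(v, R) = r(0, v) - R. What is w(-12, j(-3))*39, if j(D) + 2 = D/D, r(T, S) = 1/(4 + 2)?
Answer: 91/2 ≈ 45.500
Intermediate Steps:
r(T, S) = ⅙ (r(T, S) = 1/6 = ⅙)
j(D) = -1 (j(D) = -2 + D/D = -2 + 1 = -1)
w(v, R) = ⅙ - R
w(-12, j(-3))*39 = (⅙ - 1*(-1))*39 = (⅙ + 1)*39 = (7/6)*39 = 91/2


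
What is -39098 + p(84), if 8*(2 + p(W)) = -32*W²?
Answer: -67324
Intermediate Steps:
p(W) = -2 - 4*W² (p(W) = -2 + (-32*W²)/8 = -2 - 4*W²)
-39098 + p(84) = -39098 + (-2 - 4*84²) = -39098 + (-2 - 4*7056) = -39098 + (-2 - 28224) = -39098 - 28226 = -67324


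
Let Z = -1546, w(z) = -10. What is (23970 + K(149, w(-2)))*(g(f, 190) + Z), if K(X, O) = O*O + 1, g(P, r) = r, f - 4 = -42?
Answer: -32640276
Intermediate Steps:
f = -38 (f = 4 - 42 = -38)
K(X, O) = 1 + O² (K(X, O) = O² + 1 = 1 + O²)
(23970 + K(149, w(-2)))*(g(f, 190) + Z) = (23970 + (1 + (-10)²))*(190 - 1546) = (23970 + (1 + 100))*(-1356) = (23970 + 101)*(-1356) = 24071*(-1356) = -32640276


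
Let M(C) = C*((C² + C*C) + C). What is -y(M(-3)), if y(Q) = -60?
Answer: 60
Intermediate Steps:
M(C) = C*(C + 2*C²) (M(C) = C*((C² + C²) + C) = C*(2*C² + C) = C*(C + 2*C²))
-y(M(-3)) = -1*(-60) = 60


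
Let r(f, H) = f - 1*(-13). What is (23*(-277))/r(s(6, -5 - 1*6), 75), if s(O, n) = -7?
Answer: -6371/6 ≈ -1061.8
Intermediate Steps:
r(f, H) = 13 + f (r(f, H) = f + 13 = 13 + f)
(23*(-277))/r(s(6, -5 - 1*6), 75) = (23*(-277))/(13 - 7) = -6371/6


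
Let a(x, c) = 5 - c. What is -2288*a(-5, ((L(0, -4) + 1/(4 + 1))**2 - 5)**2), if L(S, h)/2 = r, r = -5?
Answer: 11845092688/625 ≈ 1.8952e+7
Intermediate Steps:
L(S, h) = -10 (L(S, h) = 2*(-5) = -10)
-2288*a(-5, ((L(0, -4) + 1/(4 + 1))**2 - 5)**2) = -2288*(5 - ((-10 + 1/(4 + 1))**2 - 5)**2) = -2288*(5 - ((-10 + 1/5)**2 - 5)**2) = -2288*(5 - ((-49/5)**2 - 5)**2) = -2288*(5 - (2401/25 - 5)**2) = -2288*(5 - (2276/25)**2) = -2288*(5 - 1*5180176/625) = -2288*(5 - 5180176/625) = -2288*(-5177051/625) = 11845092688/625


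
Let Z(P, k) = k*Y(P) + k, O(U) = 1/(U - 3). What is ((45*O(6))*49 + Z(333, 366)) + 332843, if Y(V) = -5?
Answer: 332114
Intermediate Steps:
O(U) = 1/(-3 + U)
Z(P, k) = -4*k (Z(P, k) = k*(-5) + k = -5*k + k = -4*k)
((45*O(6))*49 + Z(333, 366)) + 332843 = ((45/(-3 + 6))*49 - 4*366) + 332843 = ((45/3)*49 - 1464) + 332843 = ((45*(⅓))*49 - 1464) + 332843 = (15*49 - 1464) + 332843 = (735 - 1464) + 332843 = -729 + 332843 = 332114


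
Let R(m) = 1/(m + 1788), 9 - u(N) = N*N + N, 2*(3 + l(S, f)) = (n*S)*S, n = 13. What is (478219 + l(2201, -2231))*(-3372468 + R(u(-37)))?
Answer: -6684039324199417/62 ≈ -1.0781e+14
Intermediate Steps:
l(S, f) = -3 + 13*S²/2 (l(S, f) = -3 + ((13*S)*S)/2 = -3 + (13*S²)/2 = -3 + 13*S²/2)
u(N) = 9 - N - N² (u(N) = 9 - (N*N + N) = 9 - (N² + N) = 9 - (N + N²) = 9 + (-N - N²) = 9 - N - N²)
R(m) = 1/(1788 + m)
(478219 + l(2201, -2231))*(-3372468 + R(u(-37))) = (478219 + (-3 + (13/2)*2201²))*(-3372468 + 1/(1788 + (9 - 1*(-37) - 1*(-37)²))) = (478219 + (-3 + (13/2)*4844401))*(-3372468 + 1/(1788 + (9 + 37 - 1*1369))) = (478219 + (-3 + 62977213/2))*(-3372468 + 1/(1788 + (9 + 37 - 1369))) = (478219 + 62977207/2)*(-3372468 + 1/(1788 - 1323)) = 63933645*(-3372468 + 1/465)/2 = (63933645/2)*(-1568197619/465) = -6684039324199417/62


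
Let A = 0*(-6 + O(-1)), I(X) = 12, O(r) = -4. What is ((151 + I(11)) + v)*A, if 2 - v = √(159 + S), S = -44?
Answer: 0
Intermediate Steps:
v = 2 - √115 (v = 2 - √(159 - 44) = 2 - √115 ≈ -8.7238)
A = 0 (A = 0*(-6 - 4) = 0*(-10) = 0)
((151 + I(11)) + v)*A = ((151 + 12) + (2 - √115))*0 = (163 + (2 - √115))*0 = (165 - √115)*0 = 0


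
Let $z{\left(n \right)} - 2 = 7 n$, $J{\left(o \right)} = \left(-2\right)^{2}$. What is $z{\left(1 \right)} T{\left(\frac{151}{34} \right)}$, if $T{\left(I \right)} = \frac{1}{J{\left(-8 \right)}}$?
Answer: $\frac{9}{4} \approx 2.25$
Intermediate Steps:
$J{\left(o \right)} = 4$
$z{\left(n \right)} = 2 + 7 n$
$T{\left(I \right)} = \frac{1}{4}$
$z{\left(1 \right)} T{\left(\frac{151}{34} \right)} = \left(2 + 7 \cdot 1\right) \frac{1}{4} = \left(2 + 7\right) \frac{1}{4} = 9 \cdot \frac{1}{4} = \frac{9}{4}$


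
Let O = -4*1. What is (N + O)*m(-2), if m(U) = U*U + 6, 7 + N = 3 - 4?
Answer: -120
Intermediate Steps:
N = -8 (N = -7 + (3 - 4) = -7 - 1 = -8)
O = -4
m(U) = 6 + U² (m(U) = U² + 6 = 6 + U²)
(N + O)*m(-2) = (-8 - 4)*(6 + (-2)²) = -12*(6 + 4) = -12*10 = -120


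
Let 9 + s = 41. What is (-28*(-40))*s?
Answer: 35840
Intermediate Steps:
s = 32 (s = -9 + 41 = 32)
(-28*(-40))*s = -28*(-40)*32 = 1120*32 = 35840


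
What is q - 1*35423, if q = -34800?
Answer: -70223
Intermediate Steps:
q - 1*35423 = -34800 - 1*35423 = -34800 - 35423 = -70223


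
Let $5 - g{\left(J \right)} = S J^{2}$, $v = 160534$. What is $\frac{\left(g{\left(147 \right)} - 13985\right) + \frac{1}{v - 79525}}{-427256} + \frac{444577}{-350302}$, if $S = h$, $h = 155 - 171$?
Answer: $- \frac{12401091975520631}{6062253076976904} \approx -2.0456$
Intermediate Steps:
$h = -16$ ($h = 155 - 171 = -16$)
$S = -16$
$g{\left(J \right)} = 5 + 16 J^{2}$ ($g{\left(J \right)} = 5 - - 16 J^{2} = 5 + 16 J^{2}$)
$\frac{\left(g{\left(147 \right)} - 13985\right) + \frac{1}{v - 79525}}{-427256} + \frac{444577}{-350302} = \frac{\left(\left(5 + 16 \cdot 147^{2}\right) - 13985\right) + \frac{1}{160534 - 79525}}{-427256} + \frac{444577}{-350302} = \left(\left(\left(5 + 16 \cdot 21609\right) - 13985\right) + \frac{1}{81009}\right) \left(- \frac{1}{427256}\right) + 444577 \left(- \frac{1}{350302}\right) = \left(\left(\left(5 + 345744\right) - 13985\right) + \frac{1}{81009}\right) \left(- \frac{1}{427256}\right) - \frac{444577}{350302} = \left(\left(345749 - 13985\right) + \frac{1}{81009}\right) \left(- \frac{1}{427256}\right) - \frac{444577}{350302} = \left(331764 + \frac{1}{81009}\right) \left(- \frac{1}{427256}\right) - \frac{444577}{350302} = \frac{26875869877}{81009} \left(- \frac{1}{427256}\right) - \frac{444577}{350302} = - \frac{26875869877}{34611581304} - \frac{444577}{350302} = - \frac{12401091975520631}{6062253076976904}$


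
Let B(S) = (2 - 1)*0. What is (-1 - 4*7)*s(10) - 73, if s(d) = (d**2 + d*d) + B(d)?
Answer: -5873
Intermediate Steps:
B(S) = 0 (B(S) = 1*0 = 0)
s(d) = 2*d**2 (s(d) = (d**2 + d*d) + 0 = (d**2 + d**2) + 0 = 2*d**2 + 0 = 2*d**2)
(-1 - 4*7)*s(10) - 73 = (-1 - 4*7)*(2*10**2) - 73 = (-1 - 28)*(2*100) - 73 = -29*200 - 73 = -5800 - 73 = -5873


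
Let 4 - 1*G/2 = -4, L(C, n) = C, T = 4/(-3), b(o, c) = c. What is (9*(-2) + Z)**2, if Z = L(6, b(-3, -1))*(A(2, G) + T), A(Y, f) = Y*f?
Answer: 27556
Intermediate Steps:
T = -4/3 (T = 4*(-1/3) = -4/3 ≈ -1.3333)
G = 16 (G = 8 - 2*(-4) = 8 + 8 = 16)
Z = 184 (Z = 6*(2*16 - 4/3) = 6*(32 - 4/3) = 6*(92/3) = 184)
(9*(-2) + Z)**2 = (9*(-2) + 184)**2 = (-18 + 184)**2 = 166**2 = 27556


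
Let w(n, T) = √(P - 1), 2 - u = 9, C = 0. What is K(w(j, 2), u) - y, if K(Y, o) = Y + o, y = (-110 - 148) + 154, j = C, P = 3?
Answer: 97 + √2 ≈ 98.414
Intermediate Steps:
u = -7 (u = 2 - 1*9 = 2 - 9 = -7)
j = 0
y = -104 (y = -258 + 154 = -104)
w(n, T) = √2 (w(n, T) = √(3 - 1) = √2)
K(w(j, 2), u) - y = (√2 - 7) - 1*(-104) = (-7 + √2) + 104 = 97 + √2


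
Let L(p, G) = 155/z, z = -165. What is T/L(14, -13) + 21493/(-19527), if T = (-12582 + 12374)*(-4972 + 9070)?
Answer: 549267911861/605337 ≈ 9.0738e+5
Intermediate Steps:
L(p, G) = -31/33 (L(p, G) = 155/(-165) = 155*(-1/165) = -31/33)
T = -852384 (T = -208*4098 = -852384)
T/L(14, -13) + 21493/(-19527) = -852384/(-31/33) + 21493/(-19527) = -852384*(-33/31) + 21493*(-1/19527) = 28128672/31 - 21493/19527 = 549267911861/605337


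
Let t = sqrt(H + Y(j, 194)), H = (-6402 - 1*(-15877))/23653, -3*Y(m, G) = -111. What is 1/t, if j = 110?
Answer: sqrt(5231073827)/442318 ≈ 0.16352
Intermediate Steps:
Y(m, G) = 37 (Y(m, G) = -1/3*(-111) = 37)
H = 9475/23653 (H = (-6402 + 15877)*(1/23653) = 9475*(1/23653) = 9475/23653 ≈ 0.40058)
t = 2*sqrt(5231073827)/23653 (t = sqrt(9475/23653 + 37) = sqrt(884636/23653) = 2*sqrt(5231073827)/23653 ≈ 6.1156)
1/t = 1/(2*sqrt(5231073827)/23653) = sqrt(5231073827)/442318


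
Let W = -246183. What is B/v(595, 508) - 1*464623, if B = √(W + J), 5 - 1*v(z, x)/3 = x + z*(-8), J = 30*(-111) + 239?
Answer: -464623 + I*√249274/12771 ≈ -4.6462e+5 + 0.039094*I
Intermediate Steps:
J = -3091 (J = -3330 + 239 = -3091)
v(z, x) = 15 - 3*x + 24*z (v(z, x) = 15 - 3*(x + z*(-8)) = 15 - 3*(x - 8*z) = 15 + (-3*x + 24*z) = 15 - 3*x + 24*z)
B = I*√249274 (B = √(-246183 - 3091) = √(-249274) = I*√249274 ≈ 499.27*I)
B/v(595, 508) - 1*464623 = (I*√249274)/(15 - 3*508 + 24*595) - 1*464623 = (I*√249274)/(15 - 1524 + 14280) - 464623 = (I*√249274)/12771 - 464623 = (I*√249274)*(1/12771) - 464623 = I*√249274/12771 - 464623 = -464623 + I*√249274/12771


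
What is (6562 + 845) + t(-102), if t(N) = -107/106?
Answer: 785035/106 ≈ 7406.0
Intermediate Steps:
t(N) = -107/106 (t(N) = -107*1/106 = -107/106)
(6562 + 845) + t(-102) = (6562 + 845) - 107/106 = 7407 - 107/106 = 785035/106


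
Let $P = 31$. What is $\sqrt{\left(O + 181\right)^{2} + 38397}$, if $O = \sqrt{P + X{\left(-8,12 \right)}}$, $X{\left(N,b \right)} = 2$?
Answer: $\sqrt{71191 + 362 \sqrt{33}} \approx 270.69$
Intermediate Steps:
$O = \sqrt{33}$ ($O = \sqrt{31 + 2} = \sqrt{33} \approx 5.7446$)
$\sqrt{\left(O + 181\right)^{2} + 38397} = \sqrt{\left(\sqrt{33} + 181\right)^{2} + 38397} = \sqrt{\left(181 + \sqrt{33}\right)^{2} + 38397} = \sqrt{38397 + \left(181 + \sqrt{33}\right)^{2}}$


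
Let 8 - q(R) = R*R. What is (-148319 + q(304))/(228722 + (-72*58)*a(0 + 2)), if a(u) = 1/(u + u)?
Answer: -240727/227678 ≈ -1.0573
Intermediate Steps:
a(u) = 1/(2*u)
q(R) = 8 - R² (q(R) = 8 - R*R = 8 - R²)
(-148319 + q(304))/(228722 + (-72*58)*a(0 + 2)) = (-148319 + (8 - 1*304²))/(228722 + (-72*58)*(1/(2*(0 + 2)))) = (-148319 + (8 - 1*92416))/(228722 - 2088/2) = (-148319 + (8 - 92416))/(228722 - 2088/2) = (-148319 - 92408)/(228722 - 4176*¼) = -240727/(228722 - 1044) = -240727/227678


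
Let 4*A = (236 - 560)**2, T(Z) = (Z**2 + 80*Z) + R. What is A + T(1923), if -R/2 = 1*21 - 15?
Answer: 3878001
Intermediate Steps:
R = -12 (R = -2*(1*21 - 15) = -2*(21 - 15) = -2*6 = -12)
T(Z) = -12 + Z**2 + 80*Z (T(Z) = (Z**2 + 80*Z) - 12 = -12 + Z**2 + 80*Z)
A = 26244 (A = (236 - 560)**2/4 = (1/4)*(-324)**2 = (1/4)*104976 = 26244)
A + T(1923) = 26244 + (-12 + 1923**2 + 80*1923) = 26244 + (-12 + 3697929 + 153840) = 26244 + 3851757 = 3878001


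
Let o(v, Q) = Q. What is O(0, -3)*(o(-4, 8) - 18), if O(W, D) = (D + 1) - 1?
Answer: 30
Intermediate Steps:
O(W, D) = D (O(W, D) = (1 + D) - 1 = D)
O(0, -3)*(o(-4, 8) - 18) = -3*(8 - 18) = -3*(-10) = 30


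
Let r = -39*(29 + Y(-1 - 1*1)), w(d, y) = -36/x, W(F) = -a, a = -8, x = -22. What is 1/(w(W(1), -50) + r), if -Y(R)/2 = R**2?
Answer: -11/8991 ≈ -0.0012234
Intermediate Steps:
W(F) = 8 (W(F) = -1*(-8) = 8)
Y(R) = -2*R**2
w(d, y) = 18/11 (w(d, y) = -36/(-22) = -36*(-1/22) = 18/11)
r = -819 (r = -39*(29 - 2*(-1 - 1*1)**2) = -39*(29 - 2*(-1 - 1)**2) = -39*(29 - 2*(-2)**2) = -39*(29 - 2*4) = -39*(29 - 8) = -39*21 = -819)
1/(w(W(1), -50) + r) = 1/(18/11 - 819) = 1/(-8991/11) = -11/8991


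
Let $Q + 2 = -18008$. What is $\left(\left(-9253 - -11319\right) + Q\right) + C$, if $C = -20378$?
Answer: $-36322$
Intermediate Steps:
$Q = -18010$ ($Q = -2 - 18008 = -18010$)
$\left(\left(-9253 - -11319\right) + Q\right) + C = \left(\left(-9253 - -11319\right) - 18010\right) - 20378 = \left(\left(-9253 + 11319\right) - 18010\right) - 20378 = \left(2066 - 18010\right) - 20378 = -15944 - 20378 = -36322$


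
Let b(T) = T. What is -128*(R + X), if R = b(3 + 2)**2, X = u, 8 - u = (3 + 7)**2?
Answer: 8576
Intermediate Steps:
u = -92 (u = 8 - (3 + 7)**2 = 8 - 1*10**2 = 8 - 1*100 = 8 - 100 = -92)
X = -92
R = 25 (R = (3 + 2)**2 = 5**2 = 25)
-128*(R + X) = -128*(25 - 92) = -128*(-67) = 8576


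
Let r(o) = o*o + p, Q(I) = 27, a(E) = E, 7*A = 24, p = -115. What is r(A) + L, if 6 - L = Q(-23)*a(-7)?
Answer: 4496/49 ≈ 91.755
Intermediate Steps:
A = 24/7 (A = (⅐)*24 = 24/7 ≈ 3.4286)
L = 195 (L = 6 - 27*(-7) = 6 - 1*(-189) = 6 + 189 = 195)
r(o) = -115 + o² (r(o) = o*o - 115 = o² - 115 = -115 + o²)
r(A) + L = (-115 + (24/7)²) + 195 = (-115 + 576/49) + 195 = -5059/49 + 195 = 4496/49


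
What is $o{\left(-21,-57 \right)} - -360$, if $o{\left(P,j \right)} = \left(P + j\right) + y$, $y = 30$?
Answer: $312$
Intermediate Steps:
$o{\left(P,j \right)} = 30 + P + j$ ($o{\left(P,j \right)} = \left(P + j\right) + 30 = 30 + P + j$)
$o{\left(-21,-57 \right)} - -360 = \left(30 - 21 - 57\right) - -360 = -48 + 360 = 312$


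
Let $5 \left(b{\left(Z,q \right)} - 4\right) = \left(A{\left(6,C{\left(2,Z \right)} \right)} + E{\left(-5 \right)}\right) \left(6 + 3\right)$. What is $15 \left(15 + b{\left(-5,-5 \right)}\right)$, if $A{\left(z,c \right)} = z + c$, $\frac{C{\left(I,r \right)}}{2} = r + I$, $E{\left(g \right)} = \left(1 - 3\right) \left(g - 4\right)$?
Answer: $771$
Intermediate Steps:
$E{\left(g \right)} = 8 - 2 g$ ($E{\left(g \right)} = - 2 \left(-4 + g\right) = 8 - 2 g$)
$C{\left(I,r \right)} = 2 I + 2 r$ ($C{\left(I,r \right)} = 2 \left(r + I\right) = 2 \left(I + r\right) = 2 I + 2 r$)
$A{\left(z,c \right)} = c + z$
$b{\left(Z,q \right)} = \frac{272}{5} + \frac{18 Z}{5}$ ($b{\left(Z,q \right)} = 4 + \frac{\left(\left(\left(2 \cdot 2 + 2 Z\right) + 6\right) + \left(8 - -10\right)\right) \left(6 + 3\right)}{5} = 4 + \frac{\left(\left(\left(4 + 2 Z\right) + 6\right) + \left(8 + 10\right)\right) 9}{5} = 4 + \frac{\left(\left(10 + 2 Z\right) + 18\right) 9}{5} = 4 + \frac{\left(28 + 2 Z\right) 9}{5} = 4 + \frac{252 + 18 Z}{5} = 4 + \left(\frac{252}{5} + \frac{18 Z}{5}\right) = \frac{272}{5} + \frac{18 Z}{5}$)
$15 \left(15 + b{\left(-5,-5 \right)}\right) = 15 \left(15 + \left(\frac{272}{5} + \frac{18}{5} \left(-5\right)\right)\right) = 15 \left(15 + \left(\frac{272}{5} - 18\right)\right) = 15 \left(15 + \frac{182}{5}\right) = 15 \cdot \frac{257}{5} = 771$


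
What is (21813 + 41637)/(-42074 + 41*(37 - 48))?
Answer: -94/63 ≈ -1.4921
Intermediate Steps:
(21813 + 41637)/(-42074 + 41*(37 - 48)) = 63450/(-42074 + 41*(-11)) = 63450/(-42074 - 451) = 63450/(-42525) = 63450*(-1/42525) = -94/63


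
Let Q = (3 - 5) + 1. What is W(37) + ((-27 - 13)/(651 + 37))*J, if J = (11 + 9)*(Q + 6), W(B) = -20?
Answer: -1110/43 ≈ -25.814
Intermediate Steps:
Q = -1 (Q = -2 + 1 = -1)
J = 100 (J = (11 + 9)*(-1 + 6) = 20*5 = 100)
W(37) + ((-27 - 13)/(651 + 37))*J = -20 + ((-27 - 13)/(651 + 37))*100 = -20 - 40/688*100 = -20 - 40*1/688*100 = -20 - 5/86*100 = -20 - 250/43 = -1110/43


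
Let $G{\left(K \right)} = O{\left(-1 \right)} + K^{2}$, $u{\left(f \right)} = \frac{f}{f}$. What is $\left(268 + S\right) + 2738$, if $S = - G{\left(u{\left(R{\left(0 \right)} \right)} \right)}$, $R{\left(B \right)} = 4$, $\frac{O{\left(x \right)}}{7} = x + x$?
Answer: $3019$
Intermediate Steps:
$O{\left(x \right)} = 14 x$ ($O{\left(x \right)} = 7 \left(x + x\right) = 7 \cdot 2 x = 14 x$)
$u{\left(f \right)} = 1$
$G{\left(K \right)} = -14 + K^{2}$ ($G{\left(K \right)} = 14 \left(-1\right) + K^{2} = -14 + K^{2}$)
$S = 13$ ($S = - (-14 + 1^{2}) = - (-14 + 1) = \left(-1\right) \left(-13\right) = 13$)
$\left(268 + S\right) + 2738 = \left(268 + 13\right) + 2738 = 281 + 2738 = 3019$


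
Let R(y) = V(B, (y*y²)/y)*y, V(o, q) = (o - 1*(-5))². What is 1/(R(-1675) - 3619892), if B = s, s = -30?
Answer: -1/4666767 ≈ -2.1428e-7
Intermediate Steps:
B = -30
V(o, q) = (5 + o)² (V(o, q) = (o + 5)² = (5 + o)²)
R(y) = 625*y (R(y) = (5 - 30)²*y = (-25)²*y = 625*y)
1/(R(-1675) - 3619892) = 1/(625*(-1675) - 3619892) = 1/(-1046875 - 3619892) = 1/(-4666767) = -1/4666767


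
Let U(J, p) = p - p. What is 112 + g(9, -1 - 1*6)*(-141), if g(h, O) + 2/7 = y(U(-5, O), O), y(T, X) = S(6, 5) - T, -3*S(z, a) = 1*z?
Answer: 3040/7 ≈ 434.29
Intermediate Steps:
S(z, a) = -z/3
U(J, p) = 0
y(T, X) = -2 - T (y(T, X) = -⅓*6 - T = -2 - T)
g(h, O) = -16/7 (g(h, O) = -2/7 + (-2 - 1*0) = -2/7 + (-2 + 0) = -2/7 - 2 = -16/7)
112 + g(9, -1 - 1*6)*(-141) = 112 - 16/7*(-141) = 112 + 2256/7 = 3040/7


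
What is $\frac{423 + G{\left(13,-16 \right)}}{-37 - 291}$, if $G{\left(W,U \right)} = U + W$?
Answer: $- \frac{105}{82} \approx -1.2805$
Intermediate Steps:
$\frac{423 + G{\left(13,-16 \right)}}{-37 - 291} = \frac{423 + \left(-16 + 13\right)}{-37 - 291} = \frac{423 - 3}{-328} = 420 \left(- \frac{1}{328}\right) = - \frac{105}{82}$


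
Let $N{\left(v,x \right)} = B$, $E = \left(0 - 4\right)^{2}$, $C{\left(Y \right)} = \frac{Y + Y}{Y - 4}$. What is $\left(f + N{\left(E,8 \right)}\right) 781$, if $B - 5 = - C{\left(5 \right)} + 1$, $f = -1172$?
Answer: $-918456$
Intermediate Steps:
$C{\left(Y \right)} = \frac{2 Y}{-4 + Y}$
$E = 16$ ($E = \left(-4\right)^{2} = 16$)
$B = -4$ ($B = 5 + \left(- \frac{2 \cdot 5}{-4 + 5} + 1\right) = 5 + \left(- \frac{2 \cdot 5}{1} + 1\right) = 5 + \left(- 2 \cdot 5 \cdot 1 + 1\right) = 5 + \left(\left(-1\right) 10 + 1\right) = 5 + \left(-10 + 1\right) = 5 - 9 = -4$)
$N{\left(v,x \right)} = -4$
$\left(f + N{\left(E,8 \right)}\right) 781 = \left(-1172 - 4\right) 781 = \left(-1176\right) 781 = -918456$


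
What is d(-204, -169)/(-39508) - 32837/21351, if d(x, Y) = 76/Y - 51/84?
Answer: -6138831319121/3991609077456 ≈ -1.5379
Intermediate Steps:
d(x, Y) = -17/28 + 76/Y (d(x, Y) = 76/Y - 51*1/84 = 76/Y - 17/28 = -17/28 + 76/Y)
d(-204, -169)/(-39508) - 32837/21351 = (-17/28 + 76/(-169))/(-39508) - 32837/21351 = (-17/28 + 76*(-1/169))*(-1/39508) - 32837*1/21351 = (-17/28 - 76/169)*(-1/39508) - 32837/21351 = -5001/4732*(-1/39508) - 32837/21351 = 5001/186951856 - 32837/21351 = -6138831319121/3991609077456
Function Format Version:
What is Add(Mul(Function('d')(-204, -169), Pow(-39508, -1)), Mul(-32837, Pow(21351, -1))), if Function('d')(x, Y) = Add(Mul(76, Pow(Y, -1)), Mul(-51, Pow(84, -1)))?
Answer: Rational(-6138831319121, 3991609077456) ≈ -1.5379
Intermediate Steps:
Function('d')(x, Y) = Add(Rational(-17, 28), Mul(76, Pow(Y, -1))) (Function('d')(x, Y) = Add(Mul(76, Pow(Y, -1)), Mul(-51, Rational(1, 84))) = Add(Mul(76, Pow(Y, -1)), Rational(-17, 28)) = Add(Rational(-17, 28), Mul(76, Pow(Y, -1))))
Add(Mul(Function('d')(-204, -169), Pow(-39508, -1)), Mul(-32837, Pow(21351, -1))) = Add(Mul(Add(Rational(-17, 28), Mul(76, Pow(-169, -1))), Pow(-39508, -1)), Mul(-32837, Pow(21351, -1))) = Add(Mul(Add(Rational(-17, 28), Mul(76, Rational(-1, 169))), Rational(-1, 39508)), Mul(-32837, Rational(1, 21351))) = Add(Mul(Add(Rational(-17, 28), Rational(-76, 169)), Rational(-1, 39508)), Rational(-32837, 21351)) = Add(Mul(Rational(-5001, 4732), Rational(-1, 39508)), Rational(-32837, 21351)) = Add(Rational(5001, 186951856), Rational(-32837, 21351)) = Rational(-6138831319121, 3991609077456)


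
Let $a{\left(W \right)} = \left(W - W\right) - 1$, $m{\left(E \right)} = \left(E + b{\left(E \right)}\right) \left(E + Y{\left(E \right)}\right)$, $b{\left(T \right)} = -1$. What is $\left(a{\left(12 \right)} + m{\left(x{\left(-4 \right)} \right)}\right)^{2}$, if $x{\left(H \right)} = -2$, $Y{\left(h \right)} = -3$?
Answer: $196$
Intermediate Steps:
$m{\left(E \right)} = \left(-1 + E\right) \left(-3 + E\right)$ ($m{\left(E \right)} = \left(E - 1\right) \left(E - 3\right) = \left(-1 + E\right) \left(-3 + E\right)$)
$a{\left(W \right)} = -1$ ($a{\left(W \right)} = 0 - 1 = -1$)
$\left(a{\left(12 \right)} + m{\left(x{\left(-4 \right)} \right)}\right)^{2} = \left(-1 + \left(3 + \left(-2\right)^{2} - -8\right)\right)^{2} = \left(-1 + \left(3 + 4 + 8\right)\right)^{2} = \left(-1 + 15\right)^{2} = 14^{2} = 196$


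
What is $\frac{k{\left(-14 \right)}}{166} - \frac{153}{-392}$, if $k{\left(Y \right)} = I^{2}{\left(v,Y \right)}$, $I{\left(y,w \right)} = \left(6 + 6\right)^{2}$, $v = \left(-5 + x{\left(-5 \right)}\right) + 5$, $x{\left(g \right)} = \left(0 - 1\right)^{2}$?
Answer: $\frac{4076955}{32536} \approx 125.31$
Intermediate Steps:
$x{\left(g \right)} = 1$ ($x{\left(g \right)} = \left(-1\right)^{2} = 1$)
$v = 1$ ($v = \left(-5 + 1\right) + 5 = -4 + 5 = 1$)
$I{\left(y,w \right)} = 144$ ($I{\left(y,w \right)} = 12^{2} = 144$)
$k{\left(Y \right)} = 20736$ ($k{\left(Y \right)} = 144^{2} = 20736$)
$\frac{k{\left(-14 \right)}}{166} - \frac{153}{-392} = \frac{20736}{166} - \frac{153}{-392} = 20736 \cdot \frac{1}{166} - - \frac{153}{392} = \frac{10368}{83} + \frac{153}{392} = \frac{4076955}{32536}$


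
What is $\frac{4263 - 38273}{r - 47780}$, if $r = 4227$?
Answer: $\frac{34010}{43553} \approx 0.78089$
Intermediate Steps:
$\frac{4263 - 38273}{r - 47780} = \frac{4263 - 38273}{4227 - 47780} = - \frac{34010}{-43553} = \left(-34010\right) \left(- \frac{1}{43553}\right) = \frac{34010}{43553}$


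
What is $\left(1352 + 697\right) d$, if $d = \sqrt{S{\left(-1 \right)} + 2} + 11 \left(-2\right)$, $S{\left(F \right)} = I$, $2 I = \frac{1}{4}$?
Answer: $-45078 + \frac{2049 \sqrt{34}}{4} \approx -42091.0$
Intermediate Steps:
$I = \frac{1}{8}$ ($I = \frac{1}{2 \cdot 4} = \frac{1}{2} \cdot \frac{1}{4} = \frac{1}{8} \approx 0.125$)
$S{\left(F \right)} = \frac{1}{8}$
$d = -22 + \frac{\sqrt{34}}{4}$ ($d = \sqrt{\frac{1}{8} + 2} + 11 \left(-2\right) = \sqrt{\frac{17}{8}} - 22 = \frac{\sqrt{34}}{4} - 22 = -22 + \frac{\sqrt{34}}{4} \approx -20.542$)
$\left(1352 + 697\right) d = \left(1352 + 697\right) \left(-22 + \frac{\sqrt{34}}{4}\right) = 2049 \left(-22 + \frac{\sqrt{34}}{4}\right) = -45078 + \frac{2049 \sqrt{34}}{4}$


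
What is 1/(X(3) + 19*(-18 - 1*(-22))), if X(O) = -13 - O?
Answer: 1/60 ≈ 0.016667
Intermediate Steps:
1/(X(3) + 19*(-18 - 1*(-22))) = 1/((-13 - 1*3) + 19*(-18 - 1*(-22))) = 1/((-13 - 3) + 19*(-18 + 22)) = 1/(-16 + 19*4) = 1/(-16 + 76) = 1/60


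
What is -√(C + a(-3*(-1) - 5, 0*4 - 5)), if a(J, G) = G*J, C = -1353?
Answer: -I*√1343 ≈ -36.647*I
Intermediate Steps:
-√(C + a(-3*(-1) - 5, 0*4 - 5)) = -√(-1353 + (0*4 - 5)*(-3*(-1) - 5)) = -√(-1353 + (0 - 5)*(3 - 5)) = -√(-1353 - 5*(-2)) = -√(-1353 + 10) = -√(-1343) = -I*√1343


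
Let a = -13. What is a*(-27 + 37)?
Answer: -130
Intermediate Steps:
a*(-27 + 37) = -13*(-27 + 37) = -13*10 = -130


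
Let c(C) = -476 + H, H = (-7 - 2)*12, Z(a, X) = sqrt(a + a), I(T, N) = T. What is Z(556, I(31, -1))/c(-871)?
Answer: -sqrt(278)/292 ≈ -0.057100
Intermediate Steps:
Z(a, X) = sqrt(2)*sqrt(a) (Z(a, X) = sqrt(2*a) = sqrt(2)*sqrt(a))
H = -108 (H = -9*12 = -108)
c(C) = -584 (c(C) = -476 - 108 = -584)
Z(556, I(31, -1))/c(-871) = (sqrt(2)*sqrt(556))/(-584) = (sqrt(2)*(2*sqrt(139)))*(-1/584) = (2*sqrt(278))*(-1/584) = -sqrt(278)/292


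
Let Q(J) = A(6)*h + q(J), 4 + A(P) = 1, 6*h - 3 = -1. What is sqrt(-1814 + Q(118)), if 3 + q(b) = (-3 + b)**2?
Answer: sqrt(11407) ≈ 106.80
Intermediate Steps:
h = 1/3 (h = 1/2 + (1/6)*(-1) = 1/2 - 1/6 = 1/3 ≈ 0.33333)
q(b) = -3 + (-3 + b)**2
A(P) = -3 (A(P) = -4 + 1 = -3)
Q(J) = -4 + (-3 + J)**2 (Q(J) = -3*1/3 + (-3 + (-3 + J)**2) = -1 + (-3 + (-3 + J)**2) = -4 + (-3 + J)**2)
sqrt(-1814 + Q(118)) = sqrt(-1814 + (-4 + (-3 + 118)**2)) = sqrt(-1814 + (-4 + 115**2)) = sqrt(-1814 + (-4 + 13225)) = sqrt(-1814 + 13221) = sqrt(11407)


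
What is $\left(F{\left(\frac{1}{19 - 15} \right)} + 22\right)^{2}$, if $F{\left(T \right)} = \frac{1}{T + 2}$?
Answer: $\frac{40804}{81} \approx 503.75$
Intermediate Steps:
$F{\left(T \right)} = \frac{1}{2 + T}$
$\left(F{\left(\frac{1}{19 - 15} \right)} + 22\right)^{2} = \left(\frac{1}{2 + \frac{1}{19 - 15}} + 22\right)^{2} = \left(\frac{1}{2 + \frac{1}{4}} + 22\right)^{2} = \left(\frac{1}{\frac{9}{4}} + 22\right)^{2} = \left(\frac{4}{9} + 22\right)^{2} = \left(\frac{202}{9}\right)^{2} = \frac{40804}{81}$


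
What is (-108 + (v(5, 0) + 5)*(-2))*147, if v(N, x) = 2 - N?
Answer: -16464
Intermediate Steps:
(-108 + (v(5, 0) + 5)*(-2))*147 = (-108 + ((2 - 1*5) + 5)*(-2))*147 = (-108 + ((2 - 5) + 5)*(-2))*147 = (-108 + (-3 + 5)*(-2))*147 = (-108 + 2*(-2))*147 = (-108 - 4)*147 = -112*147 = -16464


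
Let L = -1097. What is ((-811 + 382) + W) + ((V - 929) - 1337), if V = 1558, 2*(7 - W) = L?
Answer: -1163/2 ≈ -581.50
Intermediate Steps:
W = 1111/2 (W = 7 - ½*(-1097) = 7 + 1097/2 = 1111/2 ≈ 555.50)
((-811 + 382) + W) + ((V - 929) - 1337) = ((-811 + 382) + 1111/2) + ((1558 - 929) - 1337) = (-429 + 1111/2) + (629 - 1337) = 253/2 - 708 = -1163/2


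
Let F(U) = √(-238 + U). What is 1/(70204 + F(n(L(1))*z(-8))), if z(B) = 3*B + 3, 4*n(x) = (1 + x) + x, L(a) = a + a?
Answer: 280816/19714407521 - 2*I*√1057/19714407521 ≈ 1.4244e-5 - 3.2983e-9*I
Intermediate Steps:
L(a) = 2*a
n(x) = ¼ + x/2 (n(x) = ((1 + x) + x)/4 = (1 + 2*x)/4 = ¼ + x/2)
z(B) = 3 + 3*B
1/(70204 + F(n(L(1))*z(-8))) = 1/(70204 + √(-238 + (¼ + (2*1)/2)*(3 + 3*(-8)))) = 1/(70204 + √(-238 + (¼ + (½)*2)*(3 - 24))) = 1/(70204 + √(-238 + (¼ + 1)*(-21))) = 1/(70204 + √(-238 + (5/4)*(-21))) = 1/(70204 + √(-238 - 105/4)) = 1/(70204 + √(-1057/4)) = 1/(70204 + I*√1057/2)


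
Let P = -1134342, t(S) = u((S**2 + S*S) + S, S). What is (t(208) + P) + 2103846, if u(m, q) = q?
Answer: 969712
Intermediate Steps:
t(S) = S
(t(208) + P) + 2103846 = (208 - 1134342) + 2103846 = -1134134 + 2103846 = 969712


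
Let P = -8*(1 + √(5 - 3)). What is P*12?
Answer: -96 - 96*√2 ≈ -231.76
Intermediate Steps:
P = -8 - 8*√2 (P = -8*(1 + √2) = -8 - 8*√2 ≈ -19.314)
P*12 = (-8 - 8*√2)*12 = -96 - 96*√2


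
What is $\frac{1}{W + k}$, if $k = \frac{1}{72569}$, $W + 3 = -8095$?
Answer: $- \frac{72569}{587663761} \approx -0.00012349$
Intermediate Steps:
$W = -8098$ ($W = -3 - 8095 = -8098$)
$k = \frac{1}{72569} \approx 1.378 \cdot 10^{-5}$
$\frac{1}{W + k} = \frac{1}{-8098 + \frac{1}{72569}} = \frac{1}{- \frac{587663761}{72569}} = - \frac{72569}{587663761}$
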